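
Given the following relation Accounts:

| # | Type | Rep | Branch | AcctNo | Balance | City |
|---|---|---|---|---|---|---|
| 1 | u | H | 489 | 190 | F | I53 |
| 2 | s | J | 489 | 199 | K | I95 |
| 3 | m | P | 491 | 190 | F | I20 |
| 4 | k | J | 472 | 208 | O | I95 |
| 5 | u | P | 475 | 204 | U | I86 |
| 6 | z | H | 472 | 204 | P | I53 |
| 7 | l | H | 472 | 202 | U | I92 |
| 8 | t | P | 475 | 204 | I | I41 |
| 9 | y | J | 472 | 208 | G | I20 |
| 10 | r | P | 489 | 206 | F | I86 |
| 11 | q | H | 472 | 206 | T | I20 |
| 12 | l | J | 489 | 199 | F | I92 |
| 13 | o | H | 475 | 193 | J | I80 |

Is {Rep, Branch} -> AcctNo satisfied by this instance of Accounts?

(Rep=H, Branch=489): row 1 → AcctNo = 190 ✓
(Rep=J, Branch=489): rows 2, 12 → AcctNo = 199, 199 ✓
(Rep=P, Branch=491): row 3 → AcctNo = 190 ✓
(Rep=J, Branch=472): rows 4, 9 → AcctNo = 208, 208 ✓
(Rep=P, Branch=475): rows 5, 8 → AcctNo = 204, 204 ✓
(Rep=H, Branch=472): rows 6, 7, 11 → AcctNo takes values {204, 202, 206} — violation
(Rep=P, Branch=489): row 10 → AcctNo = 206 ✓
(Rep=H, Branch=475): row 13 → AcctNo = 193 ✓
Two rows agree on {Rep, Branch} but differ on AcctNo, so {Rep, Branch} -> AcctNo does not hold.

No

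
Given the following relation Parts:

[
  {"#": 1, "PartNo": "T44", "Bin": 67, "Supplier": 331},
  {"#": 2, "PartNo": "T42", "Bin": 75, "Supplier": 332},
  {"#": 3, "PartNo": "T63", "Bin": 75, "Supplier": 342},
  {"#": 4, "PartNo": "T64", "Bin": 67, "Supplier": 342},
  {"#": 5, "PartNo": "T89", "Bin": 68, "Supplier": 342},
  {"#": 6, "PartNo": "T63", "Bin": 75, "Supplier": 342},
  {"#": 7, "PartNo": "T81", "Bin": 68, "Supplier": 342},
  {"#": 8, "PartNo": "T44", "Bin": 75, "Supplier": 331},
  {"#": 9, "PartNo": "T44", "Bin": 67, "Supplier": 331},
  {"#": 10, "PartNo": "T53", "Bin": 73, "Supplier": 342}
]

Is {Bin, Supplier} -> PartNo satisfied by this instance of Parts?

No

(Bin=67, Supplier=331): rows 1, 9 → PartNo = T44, T44 ✓
(Bin=75, Supplier=332): row 2 → PartNo = T42 ✓
(Bin=75, Supplier=342): rows 3, 6 → PartNo = T63, T63 ✓
(Bin=67, Supplier=342): row 4 → PartNo = T64 ✓
(Bin=68, Supplier=342): rows 5, 7 → PartNo takes values {T89, T81} — violation
(Bin=75, Supplier=331): row 8 → PartNo = T44 ✓
(Bin=73, Supplier=342): row 10 → PartNo = T53 ✓
Two rows agree on {Bin, Supplier} but differ on PartNo, so {Bin, Supplier} -> PartNo does not hold.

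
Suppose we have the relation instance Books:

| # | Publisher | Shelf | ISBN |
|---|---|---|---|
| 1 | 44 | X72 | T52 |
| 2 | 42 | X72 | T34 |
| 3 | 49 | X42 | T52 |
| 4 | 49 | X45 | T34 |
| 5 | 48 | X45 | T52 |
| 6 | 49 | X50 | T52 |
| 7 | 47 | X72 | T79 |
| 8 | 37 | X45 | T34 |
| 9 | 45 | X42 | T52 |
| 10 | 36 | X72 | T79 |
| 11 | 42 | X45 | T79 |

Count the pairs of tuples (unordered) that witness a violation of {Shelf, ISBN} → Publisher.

(Shelf=X42, ISBN=T52): violating pairs (3,9) — 1 pair.
(Shelf=X45, ISBN=T34): violating pairs (4,8) — 1 pair.
(Shelf=X72, ISBN=T79): violating pairs (7,10) — 1 pair.

3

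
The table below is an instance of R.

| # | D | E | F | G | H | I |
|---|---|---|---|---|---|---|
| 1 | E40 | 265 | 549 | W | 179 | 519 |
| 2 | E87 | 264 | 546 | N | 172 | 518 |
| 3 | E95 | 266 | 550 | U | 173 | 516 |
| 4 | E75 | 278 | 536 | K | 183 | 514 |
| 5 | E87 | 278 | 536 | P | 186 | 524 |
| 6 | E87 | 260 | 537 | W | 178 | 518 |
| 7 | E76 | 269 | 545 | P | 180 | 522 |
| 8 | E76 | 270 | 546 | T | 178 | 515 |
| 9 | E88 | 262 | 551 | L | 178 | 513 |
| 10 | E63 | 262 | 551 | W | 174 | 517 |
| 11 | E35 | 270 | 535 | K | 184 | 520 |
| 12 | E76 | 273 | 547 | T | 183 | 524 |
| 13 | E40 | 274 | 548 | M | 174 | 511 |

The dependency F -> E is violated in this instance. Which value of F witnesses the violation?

546

F=549: row 1 → E = 265 ✓
F=546: rows 2, 8 → E takes values {264, 270} — violation
F=550: row 3 → E = 266 ✓
F=536: rows 4, 5 → E = 278, 278 ✓
F=537: row 6 → E = 260 ✓
F=545: row 7 → E = 269 ✓
F=551: rows 9, 10 → E = 262, 262 ✓
F=535: row 11 → E = 270 ✓
F=547: row 12 → E = 273 ✓
F=548: row 13 → E = 274 ✓
The only F value with inconsistent E is F=546.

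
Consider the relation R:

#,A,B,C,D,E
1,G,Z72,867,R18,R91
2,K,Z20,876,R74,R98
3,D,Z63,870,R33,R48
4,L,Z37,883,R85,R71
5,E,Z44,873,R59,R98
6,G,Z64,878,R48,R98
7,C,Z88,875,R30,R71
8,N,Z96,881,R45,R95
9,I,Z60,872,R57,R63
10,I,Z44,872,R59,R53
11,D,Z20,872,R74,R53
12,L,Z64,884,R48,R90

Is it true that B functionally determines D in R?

B=Z72: row 1 → D = R18 ✓
B=Z20: rows 2, 11 → D = R74, R74 ✓
B=Z63: row 3 → D = R33 ✓
B=Z37: row 4 → D = R85 ✓
B=Z44: rows 5, 10 → D = R59, R59 ✓
B=Z64: rows 6, 12 → D = R48, R48 ✓
B=Z88: row 7 → D = R30 ✓
B=Z96: row 8 → D = R45 ✓
B=Z60: row 9 → D = R57 ✓
Every B value is associated with a single D value, so B → D holds.

Yes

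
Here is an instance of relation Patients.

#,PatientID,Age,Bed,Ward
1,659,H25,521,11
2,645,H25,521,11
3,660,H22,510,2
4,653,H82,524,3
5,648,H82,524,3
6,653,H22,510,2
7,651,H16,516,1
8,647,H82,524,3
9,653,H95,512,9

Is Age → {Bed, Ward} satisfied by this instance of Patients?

Yes

Age=H25: rows 1, 2 → {Bed,Ward} = (521, 11), (521, 11) ✓
Age=H22: rows 3, 6 → {Bed,Ward} = (510, 2), (510, 2) ✓
Age=H82: rows 4, 5, 8 → {Bed,Ward} = (524, 3), (524, 3), (524, 3) ✓
Age=H16: row 7 → {Bed,Ward} = (516, 1) ✓
Age=H95: row 9 → {Bed,Ward} = (512, 9) ✓
Every Age value is associated with a single {Bed, Ward} value, so Age → {Bed, Ward} holds.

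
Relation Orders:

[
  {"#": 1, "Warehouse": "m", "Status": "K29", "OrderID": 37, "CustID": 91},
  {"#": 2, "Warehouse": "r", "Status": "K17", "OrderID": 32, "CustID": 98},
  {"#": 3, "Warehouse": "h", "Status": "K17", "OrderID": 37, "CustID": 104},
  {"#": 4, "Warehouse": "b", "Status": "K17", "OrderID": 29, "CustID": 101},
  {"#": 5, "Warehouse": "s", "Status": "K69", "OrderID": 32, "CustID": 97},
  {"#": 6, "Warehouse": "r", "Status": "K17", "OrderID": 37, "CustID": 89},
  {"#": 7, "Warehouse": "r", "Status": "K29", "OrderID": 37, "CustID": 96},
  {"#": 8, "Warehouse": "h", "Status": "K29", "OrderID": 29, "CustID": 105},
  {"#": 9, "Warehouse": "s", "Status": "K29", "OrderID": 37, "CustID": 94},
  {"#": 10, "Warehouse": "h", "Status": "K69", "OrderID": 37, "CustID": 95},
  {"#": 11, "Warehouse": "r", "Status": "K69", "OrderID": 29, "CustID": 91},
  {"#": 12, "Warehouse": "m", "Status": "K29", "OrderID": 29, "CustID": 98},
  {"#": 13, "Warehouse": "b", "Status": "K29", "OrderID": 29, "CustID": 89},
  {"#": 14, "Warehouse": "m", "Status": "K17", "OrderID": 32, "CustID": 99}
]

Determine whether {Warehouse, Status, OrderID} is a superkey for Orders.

All 14 rows have distinct {Warehouse, Status, OrderID} values, so {Warehouse, Status, OrderID} → (all attributes) holds and {Warehouse, Status, OrderID} is a superkey.

Yes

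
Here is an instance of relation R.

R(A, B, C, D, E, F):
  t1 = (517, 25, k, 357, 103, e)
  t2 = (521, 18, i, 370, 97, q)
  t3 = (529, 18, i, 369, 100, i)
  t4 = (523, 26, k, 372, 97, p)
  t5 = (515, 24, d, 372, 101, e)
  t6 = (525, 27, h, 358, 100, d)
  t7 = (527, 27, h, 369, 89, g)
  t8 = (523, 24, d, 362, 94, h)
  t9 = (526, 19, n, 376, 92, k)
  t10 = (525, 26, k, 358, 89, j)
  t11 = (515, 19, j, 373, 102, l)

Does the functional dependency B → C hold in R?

B=25: row 1 → C = k ✓
B=18: rows 2, 3 → C = i, i ✓
B=26: rows 4, 10 → C = k, k ✓
B=24: rows 5, 8 → C = d, d ✓
B=27: rows 6, 7 → C = h, h ✓
B=19: rows 9, 11 → C takes values {n, j} — violation
Two rows agree on B but differ on C, so B → C does not hold.

No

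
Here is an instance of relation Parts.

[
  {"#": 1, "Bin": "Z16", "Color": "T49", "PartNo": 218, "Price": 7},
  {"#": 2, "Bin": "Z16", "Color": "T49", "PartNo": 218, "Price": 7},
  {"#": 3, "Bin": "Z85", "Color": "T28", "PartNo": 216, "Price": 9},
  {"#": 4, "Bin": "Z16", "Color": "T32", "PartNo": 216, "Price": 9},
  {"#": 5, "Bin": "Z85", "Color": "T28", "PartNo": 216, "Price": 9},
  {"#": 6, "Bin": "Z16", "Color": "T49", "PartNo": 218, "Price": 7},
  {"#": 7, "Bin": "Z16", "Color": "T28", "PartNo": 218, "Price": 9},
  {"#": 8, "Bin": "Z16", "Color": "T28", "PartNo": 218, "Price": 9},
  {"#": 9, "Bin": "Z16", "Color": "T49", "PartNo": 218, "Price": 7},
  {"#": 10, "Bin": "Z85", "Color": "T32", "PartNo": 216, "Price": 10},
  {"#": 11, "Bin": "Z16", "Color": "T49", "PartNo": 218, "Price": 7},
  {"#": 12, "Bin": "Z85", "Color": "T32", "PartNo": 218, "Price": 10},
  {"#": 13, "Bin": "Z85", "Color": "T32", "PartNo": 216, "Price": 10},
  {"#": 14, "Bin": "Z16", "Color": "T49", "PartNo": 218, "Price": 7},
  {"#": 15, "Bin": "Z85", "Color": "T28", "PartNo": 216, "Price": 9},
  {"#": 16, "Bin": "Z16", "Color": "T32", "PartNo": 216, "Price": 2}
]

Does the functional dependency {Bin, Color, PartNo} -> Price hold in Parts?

(Bin=Z16, Color=T49, PartNo=218): rows 1, 2, 6, 9, 11, 14 → Price = 7, 7, 7, 7, 7, 7 ✓
(Bin=Z85, Color=T28, PartNo=216): rows 3, 5, 15 → Price = 9, 9, 9 ✓
(Bin=Z16, Color=T32, PartNo=216): rows 4, 16 → Price takes values {9, 2} — violation
(Bin=Z16, Color=T28, PartNo=218): rows 7, 8 → Price = 9, 9 ✓
(Bin=Z85, Color=T32, PartNo=216): rows 10, 13 → Price = 10, 10 ✓
(Bin=Z85, Color=T32, PartNo=218): row 12 → Price = 10 ✓
Two rows agree on {Bin, Color, PartNo} but differ on Price, so {Bin, Color, PartNo} -> Price does not hold.

No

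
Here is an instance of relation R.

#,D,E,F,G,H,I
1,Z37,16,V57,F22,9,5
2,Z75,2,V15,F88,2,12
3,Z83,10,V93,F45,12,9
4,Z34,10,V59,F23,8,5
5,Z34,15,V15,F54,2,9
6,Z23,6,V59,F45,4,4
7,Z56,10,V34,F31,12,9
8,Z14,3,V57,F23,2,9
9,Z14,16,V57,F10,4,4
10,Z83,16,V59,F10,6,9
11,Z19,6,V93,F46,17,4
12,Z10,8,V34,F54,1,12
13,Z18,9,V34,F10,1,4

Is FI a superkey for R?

All 13 rows have distinct FI values, so FI → (all attributes) holds and FI is a superkey.

Yes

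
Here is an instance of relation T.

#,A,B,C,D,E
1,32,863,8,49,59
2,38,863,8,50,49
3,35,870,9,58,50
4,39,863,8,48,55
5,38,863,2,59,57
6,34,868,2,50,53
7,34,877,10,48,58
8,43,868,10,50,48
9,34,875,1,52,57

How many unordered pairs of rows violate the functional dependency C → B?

2

C=8: all 3 rows agree on B — 0 pairs.
C=2: violating pairs (5,6) — 1 pair.
C=10: violating pairs (7,8) — 1 pair.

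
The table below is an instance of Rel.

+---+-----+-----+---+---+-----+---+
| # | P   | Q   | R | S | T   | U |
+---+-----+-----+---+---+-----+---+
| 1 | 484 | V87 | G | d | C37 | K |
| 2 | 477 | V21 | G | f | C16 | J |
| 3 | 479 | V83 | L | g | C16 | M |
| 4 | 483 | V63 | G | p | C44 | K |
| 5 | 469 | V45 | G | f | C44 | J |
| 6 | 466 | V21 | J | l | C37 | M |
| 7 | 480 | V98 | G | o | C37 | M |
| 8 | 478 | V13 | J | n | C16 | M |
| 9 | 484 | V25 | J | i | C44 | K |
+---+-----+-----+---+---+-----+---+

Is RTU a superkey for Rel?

All 9 rows have distinct RTU values, so RTU → (all attributes) holds and RTU is a superkey.

Yes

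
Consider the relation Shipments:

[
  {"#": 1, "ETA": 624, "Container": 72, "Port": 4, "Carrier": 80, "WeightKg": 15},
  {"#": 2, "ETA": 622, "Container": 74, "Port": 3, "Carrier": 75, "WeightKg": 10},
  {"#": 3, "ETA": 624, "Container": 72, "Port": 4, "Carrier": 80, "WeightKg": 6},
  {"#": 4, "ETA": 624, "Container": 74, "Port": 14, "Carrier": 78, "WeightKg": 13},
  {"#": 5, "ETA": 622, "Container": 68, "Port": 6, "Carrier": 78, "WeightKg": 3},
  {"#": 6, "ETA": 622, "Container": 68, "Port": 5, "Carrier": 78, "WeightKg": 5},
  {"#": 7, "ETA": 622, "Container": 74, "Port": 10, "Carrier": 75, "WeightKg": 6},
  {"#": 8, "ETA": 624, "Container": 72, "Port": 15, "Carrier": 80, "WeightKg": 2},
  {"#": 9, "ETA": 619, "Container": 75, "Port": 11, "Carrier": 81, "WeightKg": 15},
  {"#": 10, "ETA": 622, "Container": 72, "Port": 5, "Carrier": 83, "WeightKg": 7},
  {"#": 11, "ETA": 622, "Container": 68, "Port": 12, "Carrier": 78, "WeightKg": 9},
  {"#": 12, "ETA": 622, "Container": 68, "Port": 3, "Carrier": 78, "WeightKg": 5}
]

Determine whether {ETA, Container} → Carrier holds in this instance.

(ETA=624, Container=72): rows 1, 3, 8 → Carrier = 80, 80, 80 ✓
(ETA=622, Container=74): rows 2, 7 → Carrier = 75, 75 ✓
(ETA=624, Container=74): row 4 → Carrier = 78 ✓
(ETA=622, Container=68): rows 5, 6, 11, 12 → Carrier = 78, 78, 78, 78 ✓
(ETA=619, Container=75): row 9 → Carrier = 81 ✓
(ETA=622, Container=72): row 10 → Carrier = 83 ✓
Every {ETA, Container} value is associated with a single Carrier value, so {ETA, Container} → Carrier holds.

Yes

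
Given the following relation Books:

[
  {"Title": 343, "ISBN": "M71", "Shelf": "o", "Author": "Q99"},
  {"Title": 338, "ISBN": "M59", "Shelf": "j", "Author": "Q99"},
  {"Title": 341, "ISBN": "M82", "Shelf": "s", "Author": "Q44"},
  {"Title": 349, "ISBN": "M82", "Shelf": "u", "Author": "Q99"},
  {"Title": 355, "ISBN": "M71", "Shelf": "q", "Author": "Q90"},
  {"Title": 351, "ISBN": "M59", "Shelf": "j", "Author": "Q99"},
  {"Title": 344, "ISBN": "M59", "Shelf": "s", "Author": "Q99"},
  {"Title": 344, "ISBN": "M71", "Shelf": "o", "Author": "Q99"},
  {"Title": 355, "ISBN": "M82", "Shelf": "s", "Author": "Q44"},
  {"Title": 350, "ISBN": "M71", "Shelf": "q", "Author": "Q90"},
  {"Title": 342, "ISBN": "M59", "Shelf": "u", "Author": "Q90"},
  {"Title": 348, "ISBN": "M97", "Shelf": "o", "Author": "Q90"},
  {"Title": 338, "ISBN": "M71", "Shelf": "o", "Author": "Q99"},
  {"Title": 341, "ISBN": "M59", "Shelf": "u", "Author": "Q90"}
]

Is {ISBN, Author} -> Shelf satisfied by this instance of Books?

No

(ISBN=M71, Author=Q99): 3 rows → Shelf = o, o, o ✓
(ISBN=M59, Author=Q99): 3 rows → Shelf takes values {j, s} — violation
(ISBN=M82, Author=Q44): 2 rows → Shelf = s, s ✓
(ISBN=M82, Author=Q99): 1 row → Shelf = u ✓
(ISBN=M71, Author=Q90): 2 rows → Shelf = q, q ✓
(ISBN=M59, Author=Q90): 2 rows → Shelf = u, u ✓
(ISBN=M97, Author=Q90): 1 row → Shelf = o ✓
Two rows agree on {ISBN, Author} but differ on Shelf, so {ISBN, Author} -> Shelf does not hold.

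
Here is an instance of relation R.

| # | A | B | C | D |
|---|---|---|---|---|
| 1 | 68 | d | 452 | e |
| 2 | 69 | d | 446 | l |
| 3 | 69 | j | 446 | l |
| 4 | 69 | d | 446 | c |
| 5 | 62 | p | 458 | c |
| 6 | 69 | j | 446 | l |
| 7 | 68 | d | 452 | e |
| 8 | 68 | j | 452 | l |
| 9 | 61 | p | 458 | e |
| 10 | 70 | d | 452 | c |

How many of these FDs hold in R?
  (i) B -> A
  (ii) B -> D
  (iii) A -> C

1

(i) B -> A: B=d: rows 1, 2, 4, 7, 10 → A takes values {68, 69, 70} — violation; B=j: rows 3, 6, 8 → A takes values {69, 68} — violation; B=p: rows 5, 9 → A takes values {62, 61} — violation — fails.
(ii) B -> D: B=d: rows 1, 2, 4, 7, 10 → D takes values {e, l, c} — violation; B=p: rows 5, 9 → D takes values {c, e} — violation — fails.
(iii) A -> C: every LHS value maps to a single RHS value — holds.
1 of the 3 dependencies holds.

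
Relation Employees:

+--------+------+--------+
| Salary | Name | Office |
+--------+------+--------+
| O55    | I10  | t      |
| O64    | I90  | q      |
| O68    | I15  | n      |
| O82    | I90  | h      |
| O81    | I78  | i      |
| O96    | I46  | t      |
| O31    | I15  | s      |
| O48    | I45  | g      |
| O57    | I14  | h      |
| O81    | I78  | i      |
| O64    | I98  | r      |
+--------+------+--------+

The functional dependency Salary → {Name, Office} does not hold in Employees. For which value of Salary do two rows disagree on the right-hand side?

O64

Salary=O55: 1 row → {Name,Office} = (I10, t) ✓
Salary=O64: 2 rows → {Name,Office} takes values {(I90, q), (I98, r)} — violation
Salary=O68: 1 row → {Name,Office} = (I15, n) ✓
Salary=O82: 1 row → {Name,Office} = (I90, h) ✓
Salary=O81: 2 rows → {Name,Office} = (I78, i), (I78, i) ✓
Salary=O96: 1 row → {Name,Office} = (I46, t) ✓
Salary=O31: 1 row → {Name,Office} = (I15, s) ✓
Salary=O48: 1 row → {Name,Office} = (I45, g) ✓
Salary=O57: 1 row → {Name,Office} = (I14, h) ✓
The only Salary value with inconsistent RHS is Salary=O64.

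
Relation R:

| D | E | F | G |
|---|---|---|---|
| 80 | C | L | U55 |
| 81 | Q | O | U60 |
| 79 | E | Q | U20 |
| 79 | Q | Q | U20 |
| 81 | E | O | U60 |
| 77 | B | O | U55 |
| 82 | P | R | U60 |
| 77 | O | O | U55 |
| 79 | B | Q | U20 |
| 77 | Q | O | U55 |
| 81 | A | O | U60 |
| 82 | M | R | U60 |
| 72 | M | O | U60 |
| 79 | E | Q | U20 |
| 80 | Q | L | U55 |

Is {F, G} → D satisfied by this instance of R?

No

(F=L, G=U55): 2 rows → D = 80, 80 ✓
(F=O, G=U60): 4 rows → D takes values {81, 72} — violation
(F=Q, G=U20): 4 rows → D = 79, 79, 79, 79 ✓
(F=O, G=U55): 3 rows → D = 77, 77, 77 ✓
(F=R, G=U60): 2 rows → D = 82, 82 ✓
Two rows agree on {F, G} but differ on D, so {F, G} → D does not hold.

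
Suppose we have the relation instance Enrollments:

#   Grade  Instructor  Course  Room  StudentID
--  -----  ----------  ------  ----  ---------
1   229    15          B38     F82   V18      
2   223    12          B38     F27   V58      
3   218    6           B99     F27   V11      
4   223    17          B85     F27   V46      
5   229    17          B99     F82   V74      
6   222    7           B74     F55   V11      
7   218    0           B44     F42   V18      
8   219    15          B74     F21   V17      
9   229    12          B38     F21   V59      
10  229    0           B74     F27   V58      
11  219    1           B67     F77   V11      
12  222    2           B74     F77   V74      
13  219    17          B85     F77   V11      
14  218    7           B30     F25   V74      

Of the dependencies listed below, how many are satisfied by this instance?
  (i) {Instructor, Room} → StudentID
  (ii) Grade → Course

1

(i) {Instructor, Room} → StudentID: every LHS value maps to a single RHS value — holds.
(ii) Grade → Course: Grade=229: rows 1, 5, 9, 10 → Course takes values {B38, B99, B74} — violation; Grade=223: rows 2, 4 → Course takes values {B38, B85} — violation; Grade=218: rows 3, 7, 14 → Course takes values {B99, B44, B30} — violation; Grade=219: rows 8, 11, 13 → Course takes values {B74, B67, B85} — violation — fails.
1 of the 2 dependencies holds.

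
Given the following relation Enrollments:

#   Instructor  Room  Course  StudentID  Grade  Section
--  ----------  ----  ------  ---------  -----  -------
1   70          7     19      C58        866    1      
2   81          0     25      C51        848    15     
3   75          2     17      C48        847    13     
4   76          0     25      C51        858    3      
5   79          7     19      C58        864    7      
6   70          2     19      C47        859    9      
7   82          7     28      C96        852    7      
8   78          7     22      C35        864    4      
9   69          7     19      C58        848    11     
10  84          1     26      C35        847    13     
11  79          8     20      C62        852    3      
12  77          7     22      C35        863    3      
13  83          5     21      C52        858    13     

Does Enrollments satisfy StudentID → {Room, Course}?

StudentID=C58: rows 1, 5, 9 → {Room,Course} = (7, 19), (7, 19), (7, 19) ✓
StudentID=C51: rows 2, 4 → {Room,Course} = (0, 25), (0, 25) ✓
StudentID=C48: row 3 → {Room,Course} = (2, 17) ✓
StudentID=C47: row 6 → {Room,Course} = (2, 19) ✓
StudentID=C96: row 7 → {Room,Course} = (7, 28) ✓
StudentID=C35: rows 8, 10, 12 → {Room,Course} takes values {(7, 22), (1, 26)} — violation
StudentID=C62: row 11 → {Room,Course} = (8, 20) ✓
StudentID=C52: row 13 → {Room,Course} = (5, 21) ✓
Two rows agree on StudentID but differ on {Room, Course}, so StudentID → {Room, Course} does not hold.

No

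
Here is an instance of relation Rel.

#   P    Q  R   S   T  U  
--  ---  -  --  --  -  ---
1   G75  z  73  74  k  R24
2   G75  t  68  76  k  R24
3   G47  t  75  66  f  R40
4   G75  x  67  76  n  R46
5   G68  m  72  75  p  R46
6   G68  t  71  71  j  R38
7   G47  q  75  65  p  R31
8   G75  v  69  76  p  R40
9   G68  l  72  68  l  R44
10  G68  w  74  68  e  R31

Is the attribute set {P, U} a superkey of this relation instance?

Rows 1 and 2 have the same {P, U} value (P=G75, U=R24) but are distinct tuples, so {P, U} does not determine every attribute — not a superkey.

No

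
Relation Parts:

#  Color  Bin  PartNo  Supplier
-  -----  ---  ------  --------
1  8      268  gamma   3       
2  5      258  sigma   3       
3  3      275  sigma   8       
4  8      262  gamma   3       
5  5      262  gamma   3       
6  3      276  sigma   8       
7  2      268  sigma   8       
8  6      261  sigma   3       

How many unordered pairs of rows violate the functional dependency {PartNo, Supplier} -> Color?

(PartNo=gamma, Supplier=3): violating pairs (1,5), (4,5) — 2 pairs.
(PartNo=sigma, Supplier=3): violating pairs (2,8) — 1 pair.
(PartNo=sigma, Supplier=8): violating pairs (3,7), (6,7) — 2 pairs.

5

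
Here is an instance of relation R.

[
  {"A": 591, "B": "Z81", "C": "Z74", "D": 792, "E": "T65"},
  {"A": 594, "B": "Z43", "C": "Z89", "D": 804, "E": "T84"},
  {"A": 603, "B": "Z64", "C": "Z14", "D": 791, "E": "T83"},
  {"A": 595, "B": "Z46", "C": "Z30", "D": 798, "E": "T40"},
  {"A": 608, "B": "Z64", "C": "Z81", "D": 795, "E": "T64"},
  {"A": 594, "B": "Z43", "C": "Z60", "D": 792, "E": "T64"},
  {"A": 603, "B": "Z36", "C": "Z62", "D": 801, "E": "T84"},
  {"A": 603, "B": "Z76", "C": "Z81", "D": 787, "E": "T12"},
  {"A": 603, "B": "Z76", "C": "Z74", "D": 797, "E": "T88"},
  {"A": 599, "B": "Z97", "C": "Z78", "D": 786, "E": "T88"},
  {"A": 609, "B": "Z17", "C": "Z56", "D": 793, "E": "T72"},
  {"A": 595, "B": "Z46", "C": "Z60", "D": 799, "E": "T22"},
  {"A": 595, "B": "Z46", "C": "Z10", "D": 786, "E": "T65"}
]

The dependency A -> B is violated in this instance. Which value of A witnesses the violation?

603

A=591: 1 row → B = Z81 ✓
A=594: 2 rows → B = Z43, Z43 ✓
A=603: 4 rows → B takes values {Z64, Z36, Z76} — violation
A=595: 3 rows → B = Z46, Z46, Z46 ✓
A=608: 1 row → B = Z64 ✓
A=599: 1 row → B = Z97 ✓
A=609: 1 row → B = Z17 ✓
The only A value with inconsistent B is A=603.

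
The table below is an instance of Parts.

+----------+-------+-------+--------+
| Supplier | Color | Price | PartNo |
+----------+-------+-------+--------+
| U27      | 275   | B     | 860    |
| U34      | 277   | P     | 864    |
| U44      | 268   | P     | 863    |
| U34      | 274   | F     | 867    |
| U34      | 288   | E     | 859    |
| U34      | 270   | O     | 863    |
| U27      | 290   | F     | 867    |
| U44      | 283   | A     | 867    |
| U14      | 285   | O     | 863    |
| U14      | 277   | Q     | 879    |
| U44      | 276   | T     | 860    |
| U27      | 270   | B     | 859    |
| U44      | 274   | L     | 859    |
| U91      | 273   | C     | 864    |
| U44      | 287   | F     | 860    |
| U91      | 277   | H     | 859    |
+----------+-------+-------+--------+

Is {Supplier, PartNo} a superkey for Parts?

Two distinct rows share (Supplier=U44, PartNo=860), so {Supplier, PartNo} does not determine every attribute — not a superkey.

No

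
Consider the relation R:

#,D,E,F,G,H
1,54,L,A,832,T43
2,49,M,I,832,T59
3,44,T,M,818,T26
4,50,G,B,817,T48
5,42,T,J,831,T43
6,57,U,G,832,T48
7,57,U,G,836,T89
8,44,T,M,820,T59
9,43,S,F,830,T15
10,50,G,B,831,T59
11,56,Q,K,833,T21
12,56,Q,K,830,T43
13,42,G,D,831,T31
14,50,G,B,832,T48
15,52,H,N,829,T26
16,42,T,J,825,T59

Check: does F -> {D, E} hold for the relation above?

F=A: row 1 → {D,E} = (54, L) ✓
F=I: row 2 → {D,E} = (49, M) ✓
F=M: rows 3, 8 → {D,E} = (44, T), (44, T) ✓
F=B: rows 4, 10, 14 → {D,E} = (50, G), (50, G), (50, G) ✓
F=J: rows 5, 16 → {D,E} = (42, T), (42, T) ✓
F=G: rows 6, 7 → {D,E} = (57, U), (57, U) ✓
F=F: row 9 → {D,E} = (43, S) ✓
F=K: rows 11, 12 → {D,E} = (56, Q), (56, Q) ✓
F=D: row 13 → {D,E} = (42, G) ✓
F=N: row 15 → {D,E} = (52, H) ✓
Every F value is associated with a single {D, E} value, so F -> {D, E} holds.

Yes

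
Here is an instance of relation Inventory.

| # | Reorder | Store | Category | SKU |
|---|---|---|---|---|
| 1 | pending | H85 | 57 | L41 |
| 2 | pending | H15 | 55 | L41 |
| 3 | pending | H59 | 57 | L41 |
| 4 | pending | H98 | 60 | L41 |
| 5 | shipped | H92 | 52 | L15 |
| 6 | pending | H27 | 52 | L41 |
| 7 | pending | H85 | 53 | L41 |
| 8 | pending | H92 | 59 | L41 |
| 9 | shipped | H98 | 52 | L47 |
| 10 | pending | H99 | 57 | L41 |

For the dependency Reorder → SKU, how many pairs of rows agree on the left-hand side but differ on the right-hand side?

Reorder=pending: all 8 rows agree on SKU — 0 pairs.
Reorder=shipped: violating pairs (5,9) — 1 pair.

1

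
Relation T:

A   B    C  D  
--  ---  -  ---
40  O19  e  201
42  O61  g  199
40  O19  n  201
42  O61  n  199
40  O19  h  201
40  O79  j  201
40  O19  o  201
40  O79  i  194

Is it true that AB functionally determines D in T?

No

(A=40, B=O19): 4 rows → D = 201, 201, 201, 201 ✓
(A=42, B=O61): 2 rows → D = 199, 199 ✓
(A=40, B=O79): 2 rows → D takes values {201, 194} — violation
Two rows agree on AB but differ on D, so AB → D does not hold.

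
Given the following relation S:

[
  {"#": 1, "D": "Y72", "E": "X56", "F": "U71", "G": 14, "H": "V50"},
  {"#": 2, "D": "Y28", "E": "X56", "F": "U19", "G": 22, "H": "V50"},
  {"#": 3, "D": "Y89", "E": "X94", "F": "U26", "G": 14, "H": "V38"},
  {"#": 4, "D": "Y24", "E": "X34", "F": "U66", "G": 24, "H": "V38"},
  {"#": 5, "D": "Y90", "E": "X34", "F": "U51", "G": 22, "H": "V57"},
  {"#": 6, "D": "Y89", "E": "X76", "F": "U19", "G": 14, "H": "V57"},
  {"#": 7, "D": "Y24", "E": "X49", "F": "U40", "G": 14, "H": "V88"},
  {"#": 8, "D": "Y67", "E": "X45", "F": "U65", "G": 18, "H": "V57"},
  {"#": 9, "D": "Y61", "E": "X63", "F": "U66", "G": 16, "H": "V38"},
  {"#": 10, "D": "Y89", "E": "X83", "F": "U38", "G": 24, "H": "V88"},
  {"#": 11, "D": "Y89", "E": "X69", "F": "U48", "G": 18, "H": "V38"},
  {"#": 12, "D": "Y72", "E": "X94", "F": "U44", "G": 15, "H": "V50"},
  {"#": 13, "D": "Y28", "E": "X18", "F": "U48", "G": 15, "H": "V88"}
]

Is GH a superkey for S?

All 13 rows have distinct GH values, so GH → (all attributes) holds and GH is a superkey.

Yes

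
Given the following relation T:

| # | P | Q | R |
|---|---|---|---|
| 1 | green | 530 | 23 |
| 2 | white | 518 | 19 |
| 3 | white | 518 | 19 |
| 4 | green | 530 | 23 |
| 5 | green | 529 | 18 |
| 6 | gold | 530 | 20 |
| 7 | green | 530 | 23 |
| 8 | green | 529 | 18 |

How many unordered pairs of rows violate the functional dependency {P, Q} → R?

(P=green, Q=530): all 3 rows agree on R — 0 pairs.
(P=white, Q=518): all 2 rows agree on R — 0 pairs.
(P=green, Q=529): all 2 rows agree on R — 0 pairs.

0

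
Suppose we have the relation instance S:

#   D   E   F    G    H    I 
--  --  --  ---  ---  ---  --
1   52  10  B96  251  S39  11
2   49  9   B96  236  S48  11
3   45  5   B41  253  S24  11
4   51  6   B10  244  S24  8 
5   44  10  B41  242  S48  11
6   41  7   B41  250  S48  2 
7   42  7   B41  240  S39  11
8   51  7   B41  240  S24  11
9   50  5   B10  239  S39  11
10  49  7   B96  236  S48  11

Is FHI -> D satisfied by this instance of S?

(F=B96, H=S39, I=11): row 1 → D = 52 ✓
(F=B96, H=S48, I=11): rows 2, 10 → D = 49, 49 ✓
(F=B41, H=S24, I=11): rows 3, 8 → D takes values {45, 51} — violation
(F=B10, H=S24, I=8): row 4 → D = 51 ✓
(F=B41, H=S48, I=11): row 5 → D = 44 ✓
(F=B41, H=S48, I=2): row 6 → D = 41 ✓
(F=B41, H=S39, I=11): row 7 → D = 42 ✓
(F=B10, H=S39, I=11): row 9 → D = 50 ✓
Two rows agree on FHI but differ on D, so FHI -> D does not hold.

No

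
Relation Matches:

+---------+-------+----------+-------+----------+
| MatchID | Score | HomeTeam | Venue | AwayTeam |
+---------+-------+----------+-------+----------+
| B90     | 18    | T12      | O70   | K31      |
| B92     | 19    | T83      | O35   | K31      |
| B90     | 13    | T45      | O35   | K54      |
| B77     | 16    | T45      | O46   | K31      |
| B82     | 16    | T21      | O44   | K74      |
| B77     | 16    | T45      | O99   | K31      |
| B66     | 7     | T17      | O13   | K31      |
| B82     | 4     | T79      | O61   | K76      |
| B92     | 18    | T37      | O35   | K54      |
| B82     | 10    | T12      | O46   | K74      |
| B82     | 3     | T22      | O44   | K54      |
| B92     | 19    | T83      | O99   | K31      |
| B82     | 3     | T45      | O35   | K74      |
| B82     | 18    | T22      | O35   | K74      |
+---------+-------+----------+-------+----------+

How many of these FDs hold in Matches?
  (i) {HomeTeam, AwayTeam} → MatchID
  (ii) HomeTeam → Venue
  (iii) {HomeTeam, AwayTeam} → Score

(i) {HomeTeam, AwayTeam} → MatchID: every LHS value maps to a single RHS value — holds.
(ii) HomeTeam → Venue: HomeTeam=T12: 2 rows → Venue takes values {O70, O46} — violation; HomeTeam=T83: 2 rows → Venue takes values {O35, O99} — violation; HomeTeam=T45: 4 rows → Venue takes values {O35, O46, O99} — violation; HomeTeam=T22: 2 rows → Venue takes values {O44, O35} — violation — fails.
(iii) {HomeTeam, AwayTeam} → Score: every LHS value maps to a single RHS value — holds.
2 of the 3 dependencies hold.

2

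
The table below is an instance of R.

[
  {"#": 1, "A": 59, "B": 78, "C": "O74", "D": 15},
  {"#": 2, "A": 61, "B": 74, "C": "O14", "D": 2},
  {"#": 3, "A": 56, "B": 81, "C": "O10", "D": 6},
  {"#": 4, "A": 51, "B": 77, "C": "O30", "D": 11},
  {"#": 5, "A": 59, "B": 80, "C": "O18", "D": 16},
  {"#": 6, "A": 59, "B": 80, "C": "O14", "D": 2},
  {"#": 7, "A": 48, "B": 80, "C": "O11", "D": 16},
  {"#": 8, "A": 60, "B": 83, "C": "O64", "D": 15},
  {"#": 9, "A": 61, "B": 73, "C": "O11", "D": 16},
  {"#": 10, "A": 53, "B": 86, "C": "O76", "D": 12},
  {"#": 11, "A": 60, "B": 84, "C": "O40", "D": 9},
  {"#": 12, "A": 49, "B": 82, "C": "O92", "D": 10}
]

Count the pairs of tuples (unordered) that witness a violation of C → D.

C=O14: all 2 rows agree on D — 0 pairs.
C=O11: all 2 rows agree on D — 0 pairs.

0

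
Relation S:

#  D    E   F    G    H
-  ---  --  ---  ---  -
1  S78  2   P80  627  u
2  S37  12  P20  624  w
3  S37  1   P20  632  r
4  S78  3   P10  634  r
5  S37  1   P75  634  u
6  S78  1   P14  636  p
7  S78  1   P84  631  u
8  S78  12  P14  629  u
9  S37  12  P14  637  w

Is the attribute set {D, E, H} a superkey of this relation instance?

Rows 2 and 9 have the same {D, E, H} value (D=S37, E=12, H=w) but are distinct tuples, so {D, E, H} does not determine every attribute — not a superkey.

No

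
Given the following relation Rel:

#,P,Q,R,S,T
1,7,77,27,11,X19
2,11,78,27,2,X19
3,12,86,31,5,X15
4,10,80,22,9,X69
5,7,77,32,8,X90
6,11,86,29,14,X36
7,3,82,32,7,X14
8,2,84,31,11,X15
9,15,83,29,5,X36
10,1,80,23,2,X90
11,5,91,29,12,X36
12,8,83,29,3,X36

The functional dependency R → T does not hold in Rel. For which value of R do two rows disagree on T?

R=27: rows 1, 2 → T = X19, X19 ✓
R=31: rows 3, 8 → T = X15, X15 ✓
R=22: row 4 → T = X69 ✓
R=32: rows 5, 7 → T takes values {X90, X14} — violation
R=29: rows 6, 9, 11, 12 → T = X36, X36, X36, X36 ✓
R=23: row 10 → T = X90 ✓
The only R value with inconsistent T is R=32.

32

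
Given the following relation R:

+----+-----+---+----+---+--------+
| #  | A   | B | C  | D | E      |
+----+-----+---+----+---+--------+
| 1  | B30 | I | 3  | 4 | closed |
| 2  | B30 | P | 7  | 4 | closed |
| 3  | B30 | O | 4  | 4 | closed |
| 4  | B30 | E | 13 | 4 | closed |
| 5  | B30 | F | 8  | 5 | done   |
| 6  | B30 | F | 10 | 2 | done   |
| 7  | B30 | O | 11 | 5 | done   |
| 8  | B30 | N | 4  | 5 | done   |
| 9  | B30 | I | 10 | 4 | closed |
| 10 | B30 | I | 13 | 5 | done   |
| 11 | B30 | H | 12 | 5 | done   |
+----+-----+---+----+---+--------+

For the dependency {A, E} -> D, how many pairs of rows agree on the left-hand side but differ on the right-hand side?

5

(A=B30, E=closed): all 5 rows agree on D — 0 pairs.
(A=B30, E=done): violating pairs (5,6), (6,7), (6,8), (6,10), (6,11) — 5 pairs.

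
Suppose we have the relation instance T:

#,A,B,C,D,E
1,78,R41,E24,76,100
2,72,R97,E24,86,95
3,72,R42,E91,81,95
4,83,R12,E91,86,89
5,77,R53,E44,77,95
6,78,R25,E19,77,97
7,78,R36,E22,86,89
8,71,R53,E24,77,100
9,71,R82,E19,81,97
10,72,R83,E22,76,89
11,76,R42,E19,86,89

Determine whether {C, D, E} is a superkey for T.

Yes

All 11 rows have distinct {C, D, E} values, so {C, D, E} → (all attributes) holds and {C, D, E} is a superkey.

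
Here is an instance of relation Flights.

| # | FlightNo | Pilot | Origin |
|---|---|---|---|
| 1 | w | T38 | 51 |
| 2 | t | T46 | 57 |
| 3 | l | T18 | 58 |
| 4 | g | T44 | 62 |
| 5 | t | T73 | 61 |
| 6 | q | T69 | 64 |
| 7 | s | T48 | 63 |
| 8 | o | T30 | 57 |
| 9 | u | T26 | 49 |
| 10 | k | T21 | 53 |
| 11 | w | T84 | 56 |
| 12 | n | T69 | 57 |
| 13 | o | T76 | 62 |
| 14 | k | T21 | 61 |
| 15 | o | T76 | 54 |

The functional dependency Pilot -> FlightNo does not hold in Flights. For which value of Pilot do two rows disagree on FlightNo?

T69

Pilot=T38: row 1 → FlightNo = w ✓
Pilot=T46: row 2 → FlightNo = t ✓
Pilot=T18: row 3 → FlightNo = l ✓
Pilot=T44: row 4 → FlightNo = g ✓
Pilot=T73: row 5 → FlightNo = t ✓
Pilot=T69: rows 6, 12 → FlightNo takes values {q, n} — violation
Pilot=T48: row 7 → FlightNo = s ✓
Pilot=T30: row 8 → FlightNo = o ✓
Pilot=T26: row 9 → FlightNo = u ✓
Pilot=T21: rows 10, 14 → FlightNo = k, k ✓
Pilot=T84: row 11 → FlightNo = w ✓
Pilot=T76: rows 13, 15 → FlightNo = o, o ✓
The only Pilot value with inconsistent FlightNo is Pilot=T69.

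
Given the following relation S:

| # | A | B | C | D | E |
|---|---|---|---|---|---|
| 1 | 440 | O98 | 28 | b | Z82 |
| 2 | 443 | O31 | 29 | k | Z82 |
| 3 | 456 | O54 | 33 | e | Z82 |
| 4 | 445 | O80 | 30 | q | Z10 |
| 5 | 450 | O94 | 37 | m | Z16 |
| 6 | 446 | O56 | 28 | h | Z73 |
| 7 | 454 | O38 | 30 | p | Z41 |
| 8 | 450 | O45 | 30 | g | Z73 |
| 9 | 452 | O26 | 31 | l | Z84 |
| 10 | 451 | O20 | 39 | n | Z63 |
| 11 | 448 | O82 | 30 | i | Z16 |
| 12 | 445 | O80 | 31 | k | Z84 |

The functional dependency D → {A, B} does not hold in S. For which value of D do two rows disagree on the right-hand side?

D=b: row 1 → {A,B} = (440, O98) ✓
D=k: rows 2, 12 → {A,B} takes values {(443, O31), (445, O80)} — violation
D=e: row 3 → {A,B} = (456, O54) ✓
D=q: row 4 → {A,B} = (445, O80) ✓
D=m: row 5 → {A,B} = (450, O94) ✓
D=h: row 6 → {A,B} = (446, O56) ✓
D=p: row 7 → {A,B} = (454, O38) ✓
D=g: row 8 → {A,B} = (450, O45) ✓
D=l: row 9 → {A,B} = (452, O26) ✓
D=n: row 10 → {A,B} = (451, O20) ✓
D=i: row 11 → {A,B} = (448, O82) ✓
The only D value with inconsistent RHS is D=k.

k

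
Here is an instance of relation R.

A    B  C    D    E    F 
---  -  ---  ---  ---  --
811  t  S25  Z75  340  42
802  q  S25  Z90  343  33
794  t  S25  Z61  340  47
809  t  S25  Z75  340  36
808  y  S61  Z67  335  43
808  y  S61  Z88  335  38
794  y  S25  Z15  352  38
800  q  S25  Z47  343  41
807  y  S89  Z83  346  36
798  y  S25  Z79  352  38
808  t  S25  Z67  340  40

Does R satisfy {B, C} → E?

Yes

(B=t, C=S25): 4 rows → E = 340, 340, 340, 340 ✓
(B=q, C=S25): 2 rows → E = 343, 343 ✓
(B=y, C=S61): 2 rows → E = 335, 335 ✓
(B=y, C=S25): 2 rows → E = 352, 352 ✓
(B=y, C=S89): 1 row → E = 346 ✓
Every {B, C} value is associated with a single E value, so {B, C} → E holds.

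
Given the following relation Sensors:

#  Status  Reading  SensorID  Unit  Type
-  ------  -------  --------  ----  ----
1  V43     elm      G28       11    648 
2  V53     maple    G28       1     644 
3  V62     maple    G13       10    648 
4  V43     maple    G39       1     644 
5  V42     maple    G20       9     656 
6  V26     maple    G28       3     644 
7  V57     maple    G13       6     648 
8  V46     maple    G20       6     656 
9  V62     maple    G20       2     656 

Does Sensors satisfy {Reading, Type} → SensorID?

(Reading=elm, Type=648): row 1 → SensorID = G28 ✓
(Reading=maple, Type=644): rows 2, 4, 6 → SensorID takes values {G28, G39} — violation
(Reading=maple, Type=648): rows 3, 7 → SensorID = G13, G13 ✓
(Reading=maple, Type=656): rows 5, 8, 9 → SensorID = G20, G20, G20 ✓
Two rows agree on {Reading, Type} but differ on SensorID, so {Reading, Type} → SensorID does not hold.

No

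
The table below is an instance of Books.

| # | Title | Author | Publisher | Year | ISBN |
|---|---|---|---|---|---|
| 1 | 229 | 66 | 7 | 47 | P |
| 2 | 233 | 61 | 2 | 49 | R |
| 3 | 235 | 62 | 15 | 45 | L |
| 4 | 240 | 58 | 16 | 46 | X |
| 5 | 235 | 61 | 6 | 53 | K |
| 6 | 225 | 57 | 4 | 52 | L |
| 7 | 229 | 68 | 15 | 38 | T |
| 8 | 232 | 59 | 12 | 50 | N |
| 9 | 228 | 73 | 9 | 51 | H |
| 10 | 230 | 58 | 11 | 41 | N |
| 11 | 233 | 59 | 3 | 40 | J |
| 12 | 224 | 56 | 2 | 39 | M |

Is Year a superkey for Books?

Yes

All 12 rows have distinct Year values, so Year → (all attributes) holds and Year is a superkey.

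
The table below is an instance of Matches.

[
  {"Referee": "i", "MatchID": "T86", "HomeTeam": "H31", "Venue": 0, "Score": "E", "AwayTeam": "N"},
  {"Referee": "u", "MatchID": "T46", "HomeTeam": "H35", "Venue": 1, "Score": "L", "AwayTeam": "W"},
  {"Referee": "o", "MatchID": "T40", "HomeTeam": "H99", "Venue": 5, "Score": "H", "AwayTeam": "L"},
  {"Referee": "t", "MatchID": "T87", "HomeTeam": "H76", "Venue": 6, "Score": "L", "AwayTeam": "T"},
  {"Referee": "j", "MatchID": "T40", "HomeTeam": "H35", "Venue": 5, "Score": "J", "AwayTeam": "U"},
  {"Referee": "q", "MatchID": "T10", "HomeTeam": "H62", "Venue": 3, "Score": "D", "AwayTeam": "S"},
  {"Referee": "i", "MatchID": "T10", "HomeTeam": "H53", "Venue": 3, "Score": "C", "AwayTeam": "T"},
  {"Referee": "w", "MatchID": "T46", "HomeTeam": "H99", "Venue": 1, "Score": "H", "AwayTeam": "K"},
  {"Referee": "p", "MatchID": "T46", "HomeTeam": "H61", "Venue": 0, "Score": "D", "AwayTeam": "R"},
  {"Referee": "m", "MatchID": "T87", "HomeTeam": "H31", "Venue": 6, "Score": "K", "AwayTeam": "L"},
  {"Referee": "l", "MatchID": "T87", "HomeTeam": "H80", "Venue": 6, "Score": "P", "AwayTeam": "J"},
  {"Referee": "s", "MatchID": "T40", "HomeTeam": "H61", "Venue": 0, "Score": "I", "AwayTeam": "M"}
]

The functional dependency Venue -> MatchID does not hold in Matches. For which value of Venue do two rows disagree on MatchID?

0

Venue=0: 3 rows → MatchID takes values {T86, T46, T40} — violation
Venue=1: 2 rows → MatchID = T46, T46 ✓
Venue=5: 2 rows → MatchID = T40, T40 ✓
Venue=6: 3 rows → MatchID = T87, T87, T87 ✓
Venue=3: 2 rows → MatchID = T10, T10 ✓
The only Venue value with inconsistent MatchID is Venue=0.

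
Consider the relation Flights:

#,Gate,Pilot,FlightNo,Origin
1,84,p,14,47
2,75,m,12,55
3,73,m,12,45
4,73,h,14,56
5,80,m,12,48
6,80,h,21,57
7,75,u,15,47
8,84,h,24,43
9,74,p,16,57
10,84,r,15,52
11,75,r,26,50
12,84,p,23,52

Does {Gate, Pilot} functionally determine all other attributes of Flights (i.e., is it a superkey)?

Rows 1 and 12 have the same {Gate, Pilot} value (Gate=84, Pilot=p) but are distinct tuples, so {Gate, Pilot} does not determine every attribute — not a superkey.

No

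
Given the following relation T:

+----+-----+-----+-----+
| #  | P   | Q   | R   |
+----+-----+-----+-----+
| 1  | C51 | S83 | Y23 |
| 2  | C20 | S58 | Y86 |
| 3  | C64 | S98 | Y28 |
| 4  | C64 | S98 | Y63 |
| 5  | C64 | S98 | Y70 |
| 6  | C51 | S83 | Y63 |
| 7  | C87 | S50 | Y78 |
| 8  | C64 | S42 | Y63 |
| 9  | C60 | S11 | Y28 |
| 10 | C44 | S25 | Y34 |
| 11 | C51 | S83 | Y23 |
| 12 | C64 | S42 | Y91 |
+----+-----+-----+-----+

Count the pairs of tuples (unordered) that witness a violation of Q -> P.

Q=S83: all 3 rows agree on P — 0 pairs.
Q=S98: all 3 rows agree on P — 0 pairs.
Q=S42: all 2 rows agree on P — 0 pairs.

0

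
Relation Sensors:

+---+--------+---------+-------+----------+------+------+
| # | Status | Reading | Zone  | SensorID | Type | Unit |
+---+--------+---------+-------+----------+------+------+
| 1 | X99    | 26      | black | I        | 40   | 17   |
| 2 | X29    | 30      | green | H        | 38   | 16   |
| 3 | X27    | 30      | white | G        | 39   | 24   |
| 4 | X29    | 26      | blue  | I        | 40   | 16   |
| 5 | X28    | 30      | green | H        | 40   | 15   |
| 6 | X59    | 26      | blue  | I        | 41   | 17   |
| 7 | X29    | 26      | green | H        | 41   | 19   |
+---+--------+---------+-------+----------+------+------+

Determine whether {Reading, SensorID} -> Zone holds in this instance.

(Reading=26, SensorID=I): rows 1, 4, 6 → Zone takes values {black, blue} — violation
(Reading=30, SensorID=H): rows 2, 5 → Zone = green, green ✓
(Reading=30, SensorID=G): row 3 → Zone = white ✓
(Reading=26, SensorID=H): row 7 → Zone = green ✓
Two rows agree on {Reading, SensorID} but differ on Zone, so {Reading, SensorID} -> Zone does not hold.

No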